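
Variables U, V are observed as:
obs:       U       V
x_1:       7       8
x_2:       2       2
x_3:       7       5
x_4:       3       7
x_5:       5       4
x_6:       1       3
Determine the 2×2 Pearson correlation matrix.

Step 1 — column means:
  mean(U) = (7 + 2 + 7 + 3 + 5 + 1) / 6 = 25/6 = 4.1667
  mean(V) = (8 + 2 + 5 + 7 + 4 + 3) / 6 = 29/6 = 4.8333

Step 2 — sample variances and covariances s[i,j] = (1/(n-1)) · Σ_k (x_{k,i} - mean_i) · (x_{k,j} - mean_j), with n-1 = 5:
  s[U,U] = ((2.8333)·(2.8333) + (-2.1667)·(-2.1667) + (2.8333)·(2.8333) + (-1.1667)·(-1.1667) + (0.8333)·(0.8333) + (-3.1667)·(-3.1667)) / 5 = 32.8333/5 = 6.5667
  s[U,V] = ((2.8333)·(3.1667) + (-2.1667)·(-2.8333) + (2.8333)·(0.1667) + (-1.1667)·(2.1667) + (0.8333)·(-0.8333) + (-3.1667)·(-1.8333)) / 5 = 18.1667/5 = 3.6333
  s[V,V] = ((3.1667)·(3.1667) + (-2.8333)·(-2.8333) + (0.1667)·(0.1667) + (2.1667)·(2.1667) + (-0.8333)·(-0.8333) + (-1.8333)·(-1.8333)) / 5 = 26.8333/5 = 5.3667
  Sample standard deviations s_i = √(s[i,i]):
  s(U) = √(6.5667) = 2.5626
  s(V) = √(5.3667) = 2.3166

Step 3 — r_{ij} = s_{ij} / (s_i · s_j):
  r[U,U] = 1 (diagonal).
  r[U,V] = 3.6333 / (2.5626 · 2.3166) = 3.6333 / 5.9364 = 0.612
  r[V,V] = 1 (diagonal).

R is symmetric with unit diagonal. Assembling:

R = [[1, 0.612],
 [0.612, 1]]


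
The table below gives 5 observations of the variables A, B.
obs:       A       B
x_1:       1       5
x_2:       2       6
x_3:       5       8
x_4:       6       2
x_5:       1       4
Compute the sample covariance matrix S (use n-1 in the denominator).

Step 1 — column means:
  mean(A) = (1 + 2 + 5 + 6 + 1) / 5 = 15/5 = 3
  mean(B) = (5 + 6 + 8 + 2 + 4) / 5 = 25/5 = 5

Step 2 — sample covariance S[i,j] = (1/(n-1)) · Σ_k (x_{k,i} - mean_i) · (x_{k,j} - mean_j), with n-1 = 4.
  S[A,A] = ((-2)·(-2) + (-1)·(-1) + (2)·(2) + (3)·(3) + (-2)·(-2)) / 4 = 22/4 = 5.5
  S[A,B] = ((-2)·(0) + (-1)·(1) + (2)·(3) + (3)·(-3) + (-2)·(-1)) / 4 = -2/4 = -0.5
  S[B,B] = ((0)·(0) + (1)·(1) + (3)·(3) + (-3)·(-3) + (-1)·(-1)) / 4 = 20/4 = 5

S is symmetric (S[j,i] = S[i,j]). Assembling:

S = [[5.5, -0.5],
 [-0.5, 5]]


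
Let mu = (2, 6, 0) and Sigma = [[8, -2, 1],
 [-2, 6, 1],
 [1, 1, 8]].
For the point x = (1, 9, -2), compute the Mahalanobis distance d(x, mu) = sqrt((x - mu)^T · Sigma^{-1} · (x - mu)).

Step 1 — centre the observation: (x - mu) = (-1, 3, -2).

Step 2 — invert Sigma (cofactor / det for 3×3, or solve directly):
  Sigma^{-1} = [[0.1407, 0.0509, -0.024],
 [0.0509, 0.1886, -0.0299],
 [-0.024, -0.0299, 0.1317]].

Step 3 — form the quadratic (x - mu)^T · Sigma^{-1} · (x - mu):
  Sigma^{-1} · (x - mu) = (0.0599, 0.5749, -0.3293).
  (x - mu)^T · [Sigma^{-1} · (x - mu)] = (-1)·(0.0599) + (3)·(0.5749) + (-2)·(-0.3293) = 2.3234.

Step 4 — take square root: d = √(2.3234) ≈ 1.5243.

d(x, mu) = √(2.3234) ≈ 1.5243


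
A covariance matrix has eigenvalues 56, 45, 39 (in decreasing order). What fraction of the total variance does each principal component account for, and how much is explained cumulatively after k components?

Step 1 — total variance = trace(Sigma) = Σ λ_i = 56 + 45 + 39 = 140.

Step 2 — fraction explained by component i = λ_i / Σ λ:
  PC1: 56/140 = 0.4
  PC2: 45/140 = 0.3214
  PC3: 39/140 = 0.2786

Step 3 — cumulative fraction after k components = (λ_1 + ... + λ_k) / Σ λ:
  k = 1: 56/140 = 0.4
  k = 2: (56 + 45)/140 = 101/140 = 0.7214
  k = 3: (56 + 45 + 39)/140 = 140/140 = 1

Summary (fraction, with percent):

explained: PC1 0.4 (40%), PC2 0.3214 (32.14%), PC3 0.2786 (27.86%);  cumulative: 0.4, 0.7214, 1


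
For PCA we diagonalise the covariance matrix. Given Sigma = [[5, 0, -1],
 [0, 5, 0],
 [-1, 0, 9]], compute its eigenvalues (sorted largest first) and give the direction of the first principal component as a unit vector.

Step 1 — characteristic polynomial p(λ) = det(λI - Sigma) = λ³ - tr·λ² + c_1·λ - det, where tr = trace, c_1 = sum of the principal 2×2 minors, det = det(Sigma):
  tr = 5 + 5 + 9 = 19,
  c_1 = (5·5 - (0)²) + (5·9 - (-1)²) + (5·9 - (0)²) = 25 + 44 + 45 = 114,
  det = 5·(5·9 - (0)²) - (0)·((0)·9 - (0)·(-1)) + (-1)·((0)·(0) - 5·(-1)) = 5·(45) - (0)·(0) + (-1)·(5) = 220.
  So p(λ) = λ³ - 19λ² + 114λ - 220.
Step 2 — look for an integer root (rational root theorem: any rational root is an integer divisor of 220). Testing λ = 5:
  p(5) = 125 - 475 + 570 - 220 = 0  ✓
  Dividing out (λ - 5): p(λ) = (λ - 5)(λ² - 14λ + 44).
Step 3 — remaining eigenvalues from the quadratic λ² - 14λ + 44 = 0:
  Δ = 14² - 4·44 = 196 - 176 = 20,  λ = (14 ± √20)/2 = (14 ± 4.4721)/2 ≈ 9.2361 or 4.7639.
  Sorted: λ_1 = 9.2361,  λ_2 = 5,  λ_3 = 4.7639  (check: sum = 19 = tr ✓).

Step 4 — unit eigenvector for λ_1 ≈ 9.2361: v spans the null space of (Sigma - λ_1 I), whose rows are
  r_1 = (-4.2361, 0, -1),  r_2 = (0, -4.2361, 0),  r_3 = (-1, 0, -0.2361).
  v is orthogonal to every row, so take v ∝ r_1 × r_2 = ((0)·(0) - (-1)·(-4.2361), (-1)·(0) - (-4.2361)·(0), (-4.2361)·(-4.2361) - (0)·(0)) ≈ (-4.2361, 0, 17.9443).
  Rescale (multiply by -1 so the first nonzero entry is positive): u = (4.2361, 0, -17.9443).
  ||u|| = √((4.2361)² + (0)² + (-17.9443)²) = √(339.9412) ≈ 18.4375,  v_1 = u/||u|| ≈ (0.2298, 0, -0.9732) (||v_1|| = 1).

λ_1 = 9.2361,  λ_2 = 5,  λ_3 = 4.7639;  v_1 ≈ (0.2298, 0, -0.9732)


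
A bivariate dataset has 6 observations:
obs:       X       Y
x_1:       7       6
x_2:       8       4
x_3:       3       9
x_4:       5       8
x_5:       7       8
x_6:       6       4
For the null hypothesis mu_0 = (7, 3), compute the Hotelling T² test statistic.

Step 1 — sample mean vector:
  mean(X) = (7 + 8 + 3 + 5 + 7 + 6) / 6 = 36/6 = 6
  mean(Y) = (6 + 4 + 9 + 8 + 8 + 4) / 6 = 39/6 = 6.5
  x̄ = (6, 6.5),  deviation x̄ - mu_0 = (6, 6.5) - (7, 3) = (-1, 3.5).

Step 2 — sample covariance matrix, S[i,j] = (1/(n-1)) · Σ_k (x_{k,i} - mean_i) · (x_{k,j} - mean_j), divisor n-1 = 5:
  S[X,X] = ((1)·(1) + (2)·(2) + (-3)·(-3) + (-1)·(-1) + (1)·(1) + (0)·(0)) / 5 = 16/5 = 3.2
  S[X,Y] = ((1)·(-0.5) + (2)·(-2.5) + (-3)·(2.5) + (-1)·(1.5) + (1)·(1.5) + (0)·(-2.5)) / 5 = -13/5 = -2.6
  S[Y,Y] = ((-0.5)·(-0.5) + (-2.5)·(-2.5) + (2.5)·(2.5) + (1.5)·(1.5) + (1.5)·(1.5) + (-2.5)·(-2.5)) / 5 = 23.5/5 = 4.7
  S = [[3.2, -2.6],
 [-2.6, 4.7]].

Step 3 — invert S. det(S) = 3.2·4.7 - (-2.6)² = 8.28.
  S^{-1} = (1/det) · [[d, -b], [-b, a]] = [[0.5676, 0.314],
 [0.314, 0.3865]].

Step 4 — quadratic form (x̄ - mu_0)^T · S^{-1} · (x̄ - mu_0):
  S^{-1} · (x̄ - mu_0) = (0.5314, 1.0386),
  (x̄ - mu_0)^T · [...] = (-1)·(0.5314) + (3.5)·(1.0386) = 3.1039.

Step 5 — scale by n: T² = 6 · 3.1039 = 18.6232.

T² ≈ 18.6232


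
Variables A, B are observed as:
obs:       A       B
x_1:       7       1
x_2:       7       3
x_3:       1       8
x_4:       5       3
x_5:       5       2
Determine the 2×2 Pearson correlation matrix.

Step 1 — column means:
  mean(A) = (7 + 7 + 1 + 5 + 5) / 5 = 25/5 = 5
  mean(B) = (1 + 3 + 8 + 3 + 2) / 5 = 17/5 = 3.4

Step 2 — sample variances and covariances s[i,j] = (1/(n-1)) · Σ_k (x_{k,i} - mean_i) · (x_{k,j} - mean_j), with n-1 = 4:
  s[A,A] = ((2)·(2) + (2)·(2) + (-4)·(-4) + (0)·(0) + (0)·(0)) / 4 = 24/4 = 6
  s[A,B] = ((2)·(-2.4) + (2)·(-0.4) + (-4)·(4.6) + (0)·(-0.4) + (0)·(-1.4)) / 4 = -24/4 = -6
  s[B,B] = ((-2.4)·(-2.4) + (-0.4)·(-0.4) + (4.6)·(4.6) + (-0.4)·(-0.4) + (-1.4)·(-1.4)) / 4 = 29.2/4 = 7.3
  Sample standard deviations s_i = √(s[i,i]):
  s(A) = √(6) = 2.4495
  s(B) = √(7.3) = 2.7019

Step 3 — r_{ij} = s_{ij} / (s_i · s_j):
  r[A,A] = 1 (diagonal).
  r[A,B] = -6 / (2.4495 · 2.7019) = -6 / 6.6182 = -0.9066
  r[B,B] = 1 (diagonal).

R is symmetric with unit diagonal. Assembling:

R = [[1, -0.9066],
 [-0.9066, 1]]


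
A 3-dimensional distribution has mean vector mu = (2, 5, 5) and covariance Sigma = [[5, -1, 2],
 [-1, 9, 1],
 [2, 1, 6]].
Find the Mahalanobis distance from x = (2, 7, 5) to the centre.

Step 1 — centre the observation: (x - mu) = (0, 2, 0).

Step 2 — invert Sigma (cofactor / det for 3×3, or solve directly):
  Sigma^{-1} = [[0.242, 0.0365, -0.0868],
 [0.0365, 0.1187, -0.032],
 [-0.0868, -0.032, 0.2009]].

Step 3 — form the quadratic (x - mu)^T · Sigma^{-1} · (x - mu):
  Sigma^{-1} · (x - mu) = (0.0731, 0.2374, -0.0639).
  (x - mu)^T · [Sigma^{-1} · (x - mu)] = (0)·(0.0731) + (2)·(0.2374) + (0)·(-0.0639) = 0.4749.

Step 4 — take square root: d = √(0.4749) ≈ 0.6891.

d(x, mu) = √(0.4749) ≈ 0.6891


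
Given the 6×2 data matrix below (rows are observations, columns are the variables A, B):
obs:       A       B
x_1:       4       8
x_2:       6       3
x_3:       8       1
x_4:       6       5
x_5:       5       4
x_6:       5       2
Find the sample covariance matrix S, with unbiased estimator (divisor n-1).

Step 1 — column means:
  mean(A) = (4 + 6 + 8 + 6 + 5 + 5) / 6 = 34/6 = 5.6667
  mean(B) = (8 + 3 + 1 + 5 + 4 + 2) / 6 = 23/6 = 3.8333

Step 2 — sample covariance S[i,j] = (1/(n-1)) · Σ_k (x_{k,i} - mean_i) · (x_{k,j} - mean_j), with n-1 = 5.
  S[A,A] = ((-1.6667)·(-1.6667) + (0.3333)·(0.3333) + (2.3333)·(2.3333) + (0.3333)·(0.3333) + (-0.6667)·(-0.6667) + (-0.6667)·(-0.6667)) / 5 = 9.3333/5 = 1.8667
  S[A,B] = ((-1.6667)·(4.1667) + (0.3333)·(-0.8333) + (2.3333)·(-2.8333) + (0.3333)·(1.1667) + (-0.6667)·(0.1667) + (-0.6667)·(-1.8333)) / 5 = -12.3333/5 = -2.4667
  S[B,B] = ((4.1667)·(4.1667) + (-0.8333)·(-0.8333) + (-2.8333)·(-2.8333) + (1.1667)·(1.1667) + (0.1667)·(0.1667) + (-1.8333)·(-1.8333)) / 5 = 30.8333/5 = 6.1667

S is symmetric (S[j,i] = S[i,j]). Assembling:

S = [[1.8667, -2.4667],
 [-2.4667, 6.1667]]


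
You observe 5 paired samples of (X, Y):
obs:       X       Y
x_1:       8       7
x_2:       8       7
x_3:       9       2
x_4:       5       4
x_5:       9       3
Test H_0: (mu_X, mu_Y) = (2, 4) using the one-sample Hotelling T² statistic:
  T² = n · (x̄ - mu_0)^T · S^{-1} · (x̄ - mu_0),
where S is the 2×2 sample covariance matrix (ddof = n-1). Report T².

Step 1 — sample mean vector:
  mean(X) = (8 + 8 + 9 + 5 + 9) / 5 = 39/5 = 7.8
  mean(Y) = (7 + 7 + 2 + 4 + 3) / 5 = 23/5 = 4.6
  x̄ = (7.8, 4.6),  deviation x̄ - mu_0 = (7.8, 4.6) - (2, 4) = (5.8, 0.6).

Step 2 — sample covariance matrix, S[i,j] = (1/(n-1)) · Σ_k (x_{k,i} - mean_i) · (x_{k,j} - mean_j), divisor n-1 = 4:
  S[X,X] = ((0.2)·(0.2) + (0.2)·(0.2) + (1.2)·(1.2) + (-2.8)·(-2.8) + (1.2)·(1.2)) / 4 = 10.8/4 = 2.7
  S[X,Y] = ((0.2)·(2.4) + (0.2)·(2.4) + (1.2)·(-2.6) + (-2.8)·(-0.6) + (1.2)·(-1.6)) / 4 = -2.4/4 = -0.6
  S[Y,Y] = ((2.4)·(2.4) + (2.4)·(2.4) + (-2.6)·(-2.6) + (-0.6)·(-0.6) + (-1.6)·(-1.6)) / 4 = 21.2/4 = 5.3
  S = [[2.7, -0.6],
 [-0.6, 5.3]].

Step 3 — invert S. det(S) = 2.7·5.3 - (-0.6)² = 13.95.
  S^{-1} = (1/det) · [[d, -b], [-b, a]] = [[0.3799, 0.043],
 [0.043, 0.1935]].

Step 4 — quadratic form (x̄ - mu_0)^T · S^{-1} · (x̄ - mu_0):
  S^{-1} · (x̄ - mu_0) = (2.2294, 0.3656),
  (x̄ - mu_0)^T · [...] = (5.8)·(2.2294) + (0.6)·(0.3656) = 13.1498.

Step 5 — scale by n: T² = 5 · 13.1498 = 65.7491.

T² ≈ 65.7491


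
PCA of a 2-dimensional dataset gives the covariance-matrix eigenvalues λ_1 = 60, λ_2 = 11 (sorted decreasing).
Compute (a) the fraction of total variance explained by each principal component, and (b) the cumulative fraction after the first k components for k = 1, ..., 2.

Step 1 — total variance = trace(Sigma) = Σ λ_i = 60 + 11 = 71.

Step 2 — fraction explained by component i = λ_i / Σ λ:
  PC1: 60/71 = 0.8451
  PC2: 11/71 = 0.1549

Step 3 — cumulative fraction after k components = (λ_1 + ... + λ_k) / Σ λ:
  k = 1: 60/71 = 0.8451
  k = 2: (60 + 11)/71 = 71/71 = 1

Summary (fraction, with percent):

explained: PC1 0.8451 (84.51%), PC2 0.1549 (15.49%);  cumulative: 0.8451, 1


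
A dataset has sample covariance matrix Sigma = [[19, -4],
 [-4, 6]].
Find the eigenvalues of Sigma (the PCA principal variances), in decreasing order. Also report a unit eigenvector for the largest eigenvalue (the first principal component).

Step 1 — characteristic polynomial of 2×2 Sigma:
  det(Sigma - λI) = λ² - trace · λ + det = 0.
  trace = 19 + 6 = 25, det = 19·6 - (-4)² = 98.
Step 2 — discriminant:
  Δ = trace² - 4·det = 625 - 392 = 233.
Step 3 — eigenvalues:
  λ = (trace ± √Δ)/2 = (25 ± 15.2643)/2,
  λ_1 = 20.1322,  λ_2 = 4.8678.

Step 4 — unit eigenvector for λ_1: solve (Sigma - λ_1 I)v = 0. First row:
  (19 - 20.1322)·v_x + (-4)·v_y = 0, i.e. (-1.1322)·v_x + (-4)·v_y = 0,
  so v ∝ (b, λ_1 - a) = (-4, 1.1322); multiply by -1 so the first entry is positive: u = (4, -1.1322).
  ||u|| = √((4)² + (-1.1322)²) = √(17.2818) ≈ 4.1571,
  v_1 = u/||u|| ≈ (0.9622, -0.2723) (||v_1|| = 1).

λ_1 = 20.1322,  λ_2 = 4.8678;  v_1 ≈ (0.9622, -0.2723)


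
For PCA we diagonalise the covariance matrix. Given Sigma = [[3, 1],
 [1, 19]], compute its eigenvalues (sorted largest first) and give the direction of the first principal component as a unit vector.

Step 1 — characteristic polynomial of 2×2 Sigma:
  det(Sigma - λI) = λ² - trace · λ + det = 0.
  trace = 3 + 19 = 22, det = 3·19 - (1)² = 56.
Step 2 — discriminant:
  Δ = trace² - 4·det = 484 - 224 = 260.
Step 3 — eigenvalues:
  λ = (trace ± √Δ)/2 = (22 ± 16.1245)/2,
  λ_1 = 19.0623,  λ_2 = 2.9377.

Step 4 — unit eigenvector for λ_1: solve (Sigma - λ_1 I)v = 0. First row:
  (3 - 19.0623)·v_x + (1)·v_y = 0, i.e. (-16.0623)·v_x + (1)·v_y = 0,
  so v ∝ (b, λ_1 - a) = (1, 16.0623) = u.
  ||u|| = √((1)² + (16.0623)²) = √(258.9961) ≈ 16.0934,
  v_1 = u/||u|| ≈ (0.0621, 0.9981) (||v_1|| = 1).

λ_1 = 19.0623,  λ_2 = 2.9377;  v_1 ≈ (0.0621, 0.9981)


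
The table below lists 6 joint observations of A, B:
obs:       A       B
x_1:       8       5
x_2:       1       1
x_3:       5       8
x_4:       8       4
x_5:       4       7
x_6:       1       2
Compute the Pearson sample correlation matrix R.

Step 1 — column means:
  mean(A) = (8 + 1 + 5 + 8 + 4 + 1) / 6 = 27/6 = 4.5
  mean(B) = (5 + 1 + 8 + 4 + 7 + 2) / 6 = 27/6 = 4.5

Step 2 — sample variances and covariances s[i,j] = (1/(n-1)) · Σ_k (x_{k,i} - mean_i) · (x_{k,j} - mean_j), with n-1 = 5:
  s[A,A] = ((3.5)·(3.5) + (-3.5)·(-3.5) + (0.5)·(0.5) + (3.5)·(3.5) + (-0.5)·(-0.5) + (-3.5)·(-3.5)) / 5 = 49.5/5 = 9.9
  s[A,B] = ((3.5)·(0.5) + (-3.5)·(-3.5) + (0.5)·(3.5) + (3.5)·(-0.5) + (-0.5)·(2.5) + (-3.5)·(-2.5)) / 5 = 21.5/5 = 4.3
  s[B,B] = ((0.5)·(0.5) + (-3.5)·(-3.5) + (3.5)·(3.5) + (-0.5)·(-0.5) + (2.5)·(2.5) + (-2.5)·(-2.5)) / 5 = 37.5/5 = 7.5
  Sample standard deviations s_i = √(s[i,i]):
  s(A) = √(9.9) = 3.1464
  s(B) = √(7.5) = 2.7386

Step 3 — r_{ij} = s_{ij} / (s_i · s_j):
  r[A,A] = 1 (diagonal).
  r[A,B] = 4.3 / (3.1464 · 2.7386) = 4.3 / 8.6168 = 0.499
  r[B,B] = 1 (diagonal).

R is symmetric with unit diagonal. Assembling:

R = [[1, 0.499],
 [0.499, 1]]


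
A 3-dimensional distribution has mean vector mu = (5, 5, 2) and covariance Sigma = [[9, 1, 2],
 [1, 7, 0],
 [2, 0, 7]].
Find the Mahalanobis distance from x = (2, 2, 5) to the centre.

Step 1 — centre the observation: (x - mu) = (-3, -3, 3).

Step 2 — invert Sigma (cofactor / det for 3×3, or solve directly):
  Sigma^{-1} = [[0.1207, -0.0172, -0.0345],
 [-0.0172, 0.1453, 0.0049],
 [-0.0345, 0.0049, 0.1527]].

Step 3 — form the quadratic (x - mu)^T · Sigma^{-1} · (x - mu):
  Sigma^{-1} · (x - mu) = (-0.4138, -0.3695, 0.5468).
  (x - mu)^T · [Sigma^{-1} · (x - mu)] = (-3)·(-0.4138) + (-3)·(-0.3695) + (3)·(0.5468) = 3.9901.

Step 4 — take square root: d = √(3.9901) ≈ 1.9975.

d(x, mu) = √(3.9901) ≈ 1.9975


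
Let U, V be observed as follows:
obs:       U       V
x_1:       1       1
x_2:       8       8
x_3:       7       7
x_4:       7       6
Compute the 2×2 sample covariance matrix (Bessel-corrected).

Step 1 — column means:
  mean(U) = (1 + 8 + 7 + 7) / 4 = 23/4 = 5.75
  mean(V) = (1 + 8 + 7 + 6) / 4 = 22/4 = 5.5

Step 2 — sample covariance S[i,j] = (1/(n-1)) · Σ_k (x_{k,i} - mean_i) · (x_{k,j} - mean_j), with n-1 = 3.
  S[U,U] = ((-4.75)·(-4.75) + (2.25)·(2.25) + (1.25)·(1.25) + (1.25)·(1.25)) / 3 = 30.75/3 = 10.25
  S[U,V] = ((-4.75)·(-4.5) + (2.25)·(2.5) + (1.25)·(1.5) + (1.25)·(0.5)) / 3 = 29.5/3 = 9.8333
  S[V,V] = ((-4.5)·(-4.5) + (2.5)·(2.5) + (1.5)·(1.5) + (0.5)·(0.5)) / 3 = 29/3 = 9.6667

S is symmetric (S[j,i] = S[i,j]). Assembling:

S = [[10.25, 9.8333],
 [9.8333, 9.6667]]


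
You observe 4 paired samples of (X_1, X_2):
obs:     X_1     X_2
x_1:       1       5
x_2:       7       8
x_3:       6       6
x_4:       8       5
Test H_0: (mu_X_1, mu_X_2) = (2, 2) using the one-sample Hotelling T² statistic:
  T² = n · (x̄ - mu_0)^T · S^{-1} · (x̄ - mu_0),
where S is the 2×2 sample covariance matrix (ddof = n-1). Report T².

Step 1 — sample mean vector:
  mean(X_1) = (1 + 7 + 6 + 8) / 4 = 22/4 = 5.5
  mean(X_2) = (5 + 8 + 6 + 5) / 4 = 24/4 = 6
  x̄ = (5.5, 6),  deviation x̄ - mu_0 = (5.5, 6) - (2, 2) = (3.5, 4).

Step 2 — sample covariance matrix, S[i,j] = (1/(n-1)) · Σ_k (x_{k,i} - mean_i) · (x_{k,j} - mean_j), divisor n-1 = 3:
  S[X_1,X_1] = ((-4.5)·(-4.5) + (1.5)·(1.5) + (0.5)·(0.5) + (2.5)·(2.5)) / 3 = 29/3 = 9.6667
  S[X_1,X_2] = ((-4.5)·(-1) + (1.5)·(2) + (0.5)·(0) + (2.5)·(-1)) / 3 = 5/3 = 1.6667
  S[X_2,X_2] = ((-1)·(-1) + (2)·(2) + (0)·(0) + (-1)·(-1)) / 3 = 6/3 = 2
  S = [[9.6667, 1.6667],
 [1.6667, 2]].

Step 3 — invert S. det(S) = 9.6667·2 - (1.6667)² = 16.5556.
  S^{-1} = (1/det) · [[d, -b], [-b, a]] = [[0.1208, -0.1007],
 [-0.1007, 0.5839]].

Step 4 — quadratic form (x̄ - mu_0)^T · S^{-1} · (x̄ - mu_0):
  S^{-1} · (x̄ - mu_0) = (0.0201, 1.9832),
  (x̄ - mu_0)^T · [...] = (3.5)·(0.0201) + (4)·(1.9832) = 8.0034.

Step 5 — scale by n: T² = 4 · 8.0034 = 32.0134.

T² ≈ 32.0134


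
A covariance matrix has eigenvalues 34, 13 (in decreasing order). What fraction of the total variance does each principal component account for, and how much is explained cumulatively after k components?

Step 1 — total variance = trace(Sigma) = Σ λ_i = 34 + 13 = 47.

Step 2 — fraction explained by component i = λ_i / Σ λ:
  PC1: 34/47 = 0.7234
  PC2: 13/47 = 0.2766

Step 3 — cumulative fraction after k components = (λ_1 + ... + λ_k) / Σ λ:
  k = 1: 34/47 = 0.7234
  k = 2: (34 + 13)/47 = 47/47 = 1

Summary (fraction, with percent):

explained: PC1 0.7234 (72.34%), PC2 0.2766 (27.66%);  cumulative: 0.7234, 1


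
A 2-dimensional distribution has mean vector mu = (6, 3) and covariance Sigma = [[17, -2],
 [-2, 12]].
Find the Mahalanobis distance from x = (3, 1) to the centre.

Step 1 — centre the observation: (x - mu) = (-3, -2).

Step 2 — invert Sigma. det(Sigma) = 17·12 - (-2)² = 200.
  Sigma^{-1} = (1/det) · [[d, -b], [-b, a]] = [[0.06, 0.01],
 [0.01, 0.085]].

Step 3 — form the quadratic (x - mu)^T · Sigma^{-1} · (x - mu):
  Sigma^{-1} · (x - mu) = (-0.2, -0.2).
  (x - mu)^T · [Sigma^{-1} · (x - mu)] = (-3)·(-0.2) + (-2)·(-0.2) = 1.

Step 4 — take square root: d = √(1) ≈ 1.

d(x, mu) = √(1) ≈ 1


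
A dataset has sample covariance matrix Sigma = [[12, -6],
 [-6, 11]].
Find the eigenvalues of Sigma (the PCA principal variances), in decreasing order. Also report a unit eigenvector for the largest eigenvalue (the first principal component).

Step 1 — characteristic polynomial of 2×2 Sigma:
  det(Sigma - λI) = λ² - trace · λ + det = 0.
  trace = 12 + 11 = 23, det = 12·11 - (-6)² = 96.
Step 2 — discriminant:
  Δ = trace² - 4·det = 529 - 384 = 145.
Step 3 — eigenvalues:
  λ = (trace ± √Δ)/2 = (23 ± 12.0416)/2,
  λ_1 = 17.5208,  λ_2 = 5.4792.

Step 4 — unit eigenvector for λ_1: solve (Sigma - λ_1 I)v = 0. First row:
  (12 - 17.5208)·v_x + (-6)·v_y = 0, i.e. (-5.5208)·v_x + (-6)·v_y = 0,
  so v ∝ (b, λ_1 - a) = (-6, 5.5208); multiply by -1 so the first entry is positive: u = (6, -5.5208).
  ||u|| = √((6)² + (-5.5208)²) = √(66.4792) ≈ 8.1535,
  v_1 = u/||u|| ≈ (0.7359, -0.6771) (||v_1|| = 1).

λ_1 = 17.5208,  λ_2 = 5.4792;  v_1 ≈ (0.7359, -0.6771)


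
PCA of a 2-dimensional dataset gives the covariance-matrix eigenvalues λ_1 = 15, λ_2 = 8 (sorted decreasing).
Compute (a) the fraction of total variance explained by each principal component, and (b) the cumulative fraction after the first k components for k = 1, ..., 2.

Step 1 — total variance = trace(Sigma) = Σ λ_i = 15 + 8 = 23.

Step 2 — fraction explained by component i = λ_i / Σ λ:
  PC1: 15/23 = 0.6522
  PC2: 8/23 = 0.3478

Step 3 — cumulative fraction after k components = (λ_1 + ... + λ_k) / Σ λ:
  k = 1: 15/23 = 0.6522
  k = 2: (15 + 8)/23 = 23/23 = 1

Summary (fraction, with percent):

explained: PC1 0.6522 (65.22%), PC2 0.3478 (34.78%);  cumulative: 0.6522, 1


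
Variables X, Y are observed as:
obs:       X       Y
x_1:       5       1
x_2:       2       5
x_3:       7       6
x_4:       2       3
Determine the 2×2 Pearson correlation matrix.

Step 1 — column means:
  mean(X) = (5 + 2 + 7 + 2) / 4 = 16/4 = 4
  mean(Y) = (1 + 5 + 6 + 3) / 4 = 15/4 = 3.75

Step 2 — sample variances and covariances s[i,j] = (1/(n-1)) · Σ_k (x_{k,i} - mean_i) · (x_{k,j} - mean_j), with n-1 = 3:
  s[X,X] = ((1)·(1) + (-2)·(-2) + (3)·(3) + (-2)·(-2)) / 3 = 18/3 = 6
  s[X,Y] = ((1)·(-2.75) + (-2)·(1.25) + (3)·(2.25) + (-2)·(-0.75)) / 3 = 3/3 = 1
  s[Y,Y] = ((-2.75)·(-2.75) + (1.25)·(1.25) + (2.25)·(2.25) + (-0.75)·(-0.75)) / 3 = 14.75/3 = 4.9167
  Sample standard deviations s_i = √(s[i,i]):
  s(X) = √(6) = 2.4495
  s(Y) = √(4.9167) = 2.2174

Step 3 — r_{ij} = s_{ij} / (s_i · s_j):
  r[X,X] = 1 (diagonal).
  r[X,Y] = 1 / (2.4495 · 2.2174) = 1 / 5.4314 = 0.1841
  r[Y,Y] = 1 (diagonal).

R is symmetric with unit diagonal. Assembling:

R = [[1, 0.1841],
 [0.1841, 1]]


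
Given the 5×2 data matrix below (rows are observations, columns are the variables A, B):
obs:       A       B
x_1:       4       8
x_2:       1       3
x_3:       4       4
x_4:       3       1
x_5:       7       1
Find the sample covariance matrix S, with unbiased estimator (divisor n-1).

Step 1 — column means:
  mean(A) = (4 + 1 + 4 + 3 + 7) / 5 = 19/5 = 3.8
  mean(B) = (8 + 3 + 4 + 1 + 1) / 5 = 17/5 = 3.4

Step 2 — sample covariance S[i,j] = (1/(n-1)) · Σ_k (x_{k,i} - mean_i) · (x_{k,j} - mean_j), with n-1 = 4.
  S[A,A] = ((0.2)·(0.2) + (-2.8)·(-2.8) + (0.2)·(0.2) + (-0.8)·(-0.8) + (3.2)·(3.2)) / 4 = 18.8/4 = 4.7
  S[A,B] = ((0.2)·(4.6) + (-2.8)·(-0.4) + (0.2)·(0.6) + (-0.8)·(-2.4) + (3.2)·(-2.4)) / 4 = -3.6/4 = -0.9
  S[B,B] = ((4.6)·(4.6) + (-0.4)·(-0.4) + (0.6)·(0.6) + (-2.4)·(-2.4) + (-2.4)·(-2.4)) / 4 = 33.2/4 = 8.3

S is symmetric (S[j,i] = S[i,j]). Assembling:

S = [[4.7, -0.9],
 [-0.9, 8.3]]


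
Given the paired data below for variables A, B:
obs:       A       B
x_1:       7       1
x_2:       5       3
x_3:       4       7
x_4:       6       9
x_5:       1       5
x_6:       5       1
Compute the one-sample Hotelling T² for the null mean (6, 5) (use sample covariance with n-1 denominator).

Step 1 — sample mean vector:
  mean(A) = (7 + 5 + 4 + 6 + 1 + 5) / 6 = 28/6 = 4.6667
  mean(B) = (1 + 3 + 7 + 9 + 5 + 1) / 6 = 26/6 = 4.3333
  x̄ = (4.6667, 4.3333),  deviation x̄ - mu_0 = (4.6667, 4.3333) - (6, 5) = (-1.3333, -0.6667).

Step 2 — sample covariance matrix, S[i,j] = (1/(n-1)) · Σ_k (x_{k,i} - mean_i) · (x_{k,j} - mean_j), divisor n-1 = 5:
  S[A,A] = ((2.3333)·(2.3333) + (0.3333)·(0.3333) + (-0.6667)·(-0.6667) + (1.3333)·(1.3333) + (-3.6667)·(-3.6667) + (0.3333)·(0.3333)) / 5 = 21.3333/5 = 4.2667
  S[A,B] = ((2.3333)·(-3.3333) + (0.3333)·(-1.3333) + (-0.6667)·(2.6667) + (1.3333)·(4.6667) + (-3.6667)·(0.6667) + (0.3333)·(-3.3333)) / 5 = -7.3333/5 = -1.4667
  S[B,B] = ((-3.3333)·(-3.3333) + (-1.3333)·(-1.3333) + (2.6667)·(2.6667) + (4.6667)·(4.6667) + (0.6667)·(0.6667) + (-3.3333)·(-3.3333)) / 5 = 53.3333/5 = 10.6667
  S = [[4.2667, -1.4667],
 [-1.4667, 10.6667]].

Step 3 — invert S. det(S) = 4.2667·10.6667 - (-1.4667)² = 43.36.
  S^{-1} = (1/det) · [[d, -b], [-b, a]] = [[0.246, 0.0338],
 [0.0338, 0.0984]].

Step 4 — quadratic form (x̄ - mu_0)^T · S^{-1} · (x̄ - mu_0):
  S^{-1} · (x̄ - mu_0) = (-0.3506, -0.1107),
  (x̄ - mu_0)^T · [...] = (-1.3333)·(-0.3506) + (-0.6667)·(-0.1107) = 0.5412.

Step 5 — scale by n: T² = 6 · 0.5412 = 3.2472.

T² ≈ 3.2472


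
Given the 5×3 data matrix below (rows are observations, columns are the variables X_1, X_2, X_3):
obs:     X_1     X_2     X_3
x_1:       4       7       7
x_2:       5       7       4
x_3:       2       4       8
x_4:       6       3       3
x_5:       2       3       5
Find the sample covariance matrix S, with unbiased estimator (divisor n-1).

Step 1 — column means:
  mean(X_1) = (4 + 5 + 2 + 6 + 2) / 5 = 19/5 = 3.8
  mean(X_2) = (7 + 7 + 4 + 3 + 3) / 5 = 24/5 = 4.8
  mean(X_3) = (7 + 4 + 8 + 3 + 5) / 5 = 27/5 = 5.4

Step 2 — sample covariance S[i,j] = (1/(n-1)) · Σ_k (x_{k,i} - mean_i) · (x_{k,j} - mean_j), with n-1 = 4.
  S[X_1,X_1] = ((0.2)·(0.2) + (1.2)·(1.2) + (-1.8)·(-1.8) + (2.2)·(2.2) + (-1.8)·(-1.8)) / 4 = 12.8/4 = 3.2
  S[X_1,X_2] = ((0.2)·(2.2) + (1.2)·(2.2) + (-1.8)·(-0.8) + (2.2)·(-1.8) + (-1.8)·(-1.8)) / 4 = 3.8/4 = 0.95
  S[X_1,X_3] = ((0.2)·(1.6) + (1.2)·(-1.4) + (-1.8)·(2.6) + (2.2)·(-2.4) + (-1.8)·(-0.4)) / 4 = -10.6/4 = -2.65
  S[X_2,X_2] = ((2.2)·(2.2) + (2.2)·(2.2) + (-0.8)·(-0.8) + (-1.8)·(-1.8) + (-1.8)·(-1.8)) / 4 = 16.8/4 = 4.2
  S[X_2,X_3] = ((2.2)·(1.6) + (2.2)·(-1.4) + (-0.8)·(2.6) + (-1.8)·(-2.4) + (-1.8)·(-0.4)) / 4 = 3.4/4 = 0.85
  S[X_3,X_3] = ((1.6)·(1.6) + (-1.4)·(-1.4) + (2.6)·(2.6) + (-2.4)·(-2.4) + (-0.4)·(-0.4)) / 4 = 17.2/4 = 4.3

S is symmetric (S[j,i] = S[i,j]). Assembling:

S = [[3.2, 0.95, -2.65],
 [0.95, 4.2, 0.85],
 [-2.65, 0.85, 4.3]]


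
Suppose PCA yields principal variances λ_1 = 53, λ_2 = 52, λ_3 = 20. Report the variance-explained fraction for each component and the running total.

Step 1 — total variance = trace(Sigma) = Σ λ_i = 53 + 52 + 20 = 125.

Step 2 — fraction explained by component i = λ_i / Σ λ:
  PC1: 53/125 = 0.424
  PC2: 52/125 = 0.416
  PC3: 20/125 = 0.16

Step 3 — cumulative fraction after k components = (λ_1 + ... + λ_k) / Σ λ:
  k = 1: 53/125 = 0.424
  k = 2: (53 + 52)/125 = 105/125 = 0.84
  k = 3: (53 + 52 + 20)/125 = 125/125 = 1

Summary (fraction, with percent):

explained: PC1 0.424 (42.4%), PC2 0.416 (41.6%), PC3 0.16 (16%);  cumulative: 0.424, 0.84, 1


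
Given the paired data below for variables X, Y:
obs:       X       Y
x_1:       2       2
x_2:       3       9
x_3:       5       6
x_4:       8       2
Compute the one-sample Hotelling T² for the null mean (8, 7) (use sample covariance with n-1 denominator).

Step 1 — sample mean vector:
  mean(X) = (2 + 3 + 5 + 8) / 4 = 18/4 = 4.5
  mean(Y) = (2 + 9 + 6 + 2) / 4 = 19/4 = 4.75
  x̄ = (4.5, 4.75),  deviation x̄ - mu_0 = (4.5, 4.75) - (8, 7) = (-3.5, -2.25).

Step 2 — sample covariance matrix, S[i,j] = (1/(n-1)) · Σ_k (x_{k,i} - mean_i) · (x_{k,j} - mean_j), divisor n-1 = 3:
  S[X,X] = ((-2.5)·(-2.5) + (-1.5)·(-1.5) + (0.5)·(0.5) + (3.5)·(3.5)) / 3 = 21/3 = 7
  S[X,Y] = ((-2.5)·(-2.75) + (-1.5)·(4.25) + (0.5)·(1.25) + (3.5)·(-2.75)) / 3 = -8.5/3 = -2.8333
  S[Y,Y] = ((-2.75)·(-2.75) + (4.25)·(4.25) + (1.25)·(1.25) + (-2.75)·(-2.75)) / 3 = 34.75/3 = 11.5833
  S = [[7, -2.8333],
 [-2.8333, 11.5833]].

Step 3 — invert S. det(S) = 7·11.5833 - (-2.8333)² = 73.0556.
  S^{-1} = (1/det) · [[d, -b], [-b, a]] = [[0.1586, 0.0388],
 [0.0388, 0.0958]].

Step 4 — quadratic form (x̄ - mu_0)^T · S^{-1} · (x̄ - mu_0):
  S^{-1} · (x̄ - mu_0) = (-0.6422, -0.3513),
  (x̄ - mu_0)^T · [...] = (-3.5)·(-0.6422) + (-2.25)·(-0.3513) = 3.0382.

Step 5 — scale by n: T² = 4 · 3.0382 = 12.1529.

T² ≈ 12.1529


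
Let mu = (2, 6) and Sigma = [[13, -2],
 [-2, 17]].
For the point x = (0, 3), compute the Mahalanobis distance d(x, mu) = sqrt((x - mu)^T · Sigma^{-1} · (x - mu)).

Step 1 — centre the observation: (x - mu) = (-2, -3).

Step 2 — invert Sigma. det(Sigma) = 13·17 - (-2)² = 217.
  Sigma^{-1} = (1/det) · [[d, -b], [-b, a]] = [[0.0783, 0.0092],
 [0.0092, 0.0599]].

Step 3 — form the quadratic (x - mu)^T · Sigma^{-1} · (x - mu):
  Sigma^{-1} · (x - mu) = (-0.1843, -0.1982).
  (x - mu)^T · [Sigma^{-1} · (x - mu)] = (-2)·(-0.1843) + (-3)·(-0.1982) = 0.9631.

Step 4 — take square root: d = √(0.9631) ≈ 0.9814.

d(x, mu) = √(0.9631) ≈ 0.9814


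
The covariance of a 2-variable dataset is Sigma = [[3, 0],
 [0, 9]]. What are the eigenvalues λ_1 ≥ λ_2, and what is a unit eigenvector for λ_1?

Step 1 — characteristic polynomial of 2×2 Sigma:
  det(Sigma - λI) = λ² - trace · λ + det = 0.
  trace = 3 + 9 = 12, det = 3·9 - (0)² = 27.
Step 2 — discriminant:
  Δ = trace² - 4·det = 144 - 108 = 36.
Step 3 — eigenvalues:
  λ = (trace ± √Δ)/2 = (12 ± 6)/2,
  λ_1 = 9,  λ_2 = 3.

Step 4 — unit eigenvector for λ_1: Sigma is diagonal, so its eigenvectors are the coordinate axes. λ_1 = 9 is the diagonal entry on the second coordinate axis, hence
  v_1 = (0, 1) (||v_1|| = 1).

λ_1 = 9,  λ_2 = 3;  v_1 ≈ (0, 1)


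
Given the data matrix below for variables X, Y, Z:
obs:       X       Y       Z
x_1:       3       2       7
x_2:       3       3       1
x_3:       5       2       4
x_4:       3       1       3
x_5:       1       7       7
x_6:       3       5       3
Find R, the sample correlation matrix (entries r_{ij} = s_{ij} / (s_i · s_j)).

Step 1 — column means:
  mean(X) = (3 + 3 + 5 + 3 + 1 + 3) / 6 = 18/6 = 3
  mean(Y) = (2 + 3 + 2 + 1 + 7 + 5) / 6 = 20/6 = 3.3333
  mean(Z) = (7 + 1 + 4 + 3 + 7 + 3) / 6 = 25/6 = 4.1667

Step 2 — sample variances and covariances s[i,j] = (1/(n-1)) · Σ_k (x_{k,i} - mean_i) · (x_{k,j} - mean_j), with n-1 = 5:
  s[X,X] = ((0)·(0) + (0)·(0) + (2)·(2) + (0)·(0) + (-2)·(-2) + (0)·(0)) / 5 = 8/5 = 1.6
  s[X,Y] = ((0)·(-1.3333) + (0)·(-0.3333) + (2)·(-1.3333) + (0)·(-2.3333) + (-2)·(3.6667) + (0)·(1.6667)) / 5 = -10/5 = -2
  s[X,Z] = ((0)·(2.8333) + (0)·(-3.1667) + (2)·(-0.1667) + (0)·(-1.1667) + (-2)·(2.8333) + (0)·(-1.1667)) / 5 = -6/5 = -1.2
  s[Y,Y] = ((-1.3333)·(-1.3333) + (-0.3333)·(-0.3333) + (-1.3333)·(-1.3333) + (-2.3333)·(-2.3333) + (3.6667)·(3.6667) + (1.6667)·(1.6667)) / 5 = 25.3333/5 = 5.0667
  s[Y,Z] = ((-1.3333)·(2.8333) + (-0.3333)·(-3.1667) + (-1.3333)·(-0.1667) + (-2.3333)·(-1.1667) + (3.6667)·(2.8333) + (1.6667)·(-1.1667)) / 5 = 8.6667/5 = 1.7333
  s[Z,Z] = ((2.8333)·(2.8333) + (-3.1667)·(-3.1667) + (-0.1667)·(-0.1667) + (-1.1667)·(-1.1667) + (2.8333)·(2.8333) + (-1.1667)·(-1.1667)) / 5 = 28.8333/5 = 5.7667
  Sample standard deviations s_i = √(s[i,i]):
  s(X) = √(1.6) = 1.2649
  s(Y) = √(5.0667) = 2.2509
  s(Z) = √(5.7667) = 2.4014

Step 3 — r_{ij} = s_{ij} / (s_i · s_j):
  r[X,X] = 1 (diagonal).
  r[X,Y] = -2 / (1.2649 · 2.2509) = -2 / 2.8472 = -0.7024
  r[X,Z] = -1.2 / (1.2649 · 2.4014) = -1.2 / 3.0375 = -0.3951
  r[Y,Y] = 1 (diagonal).
  r[Y,Z] = 1.7333 / (2.2509 · 2.4014) = 1.7333 / 5.4053 = 0.3207
  r[Z,Z] = 1 (diagonal).

R is symmetric with unit diagonal. Assembling:

R = [[1, -0.7024, -0.3951],
 [-0.7024, 1, 0.3207],
 [-0.3951, 0.3207, 1]]


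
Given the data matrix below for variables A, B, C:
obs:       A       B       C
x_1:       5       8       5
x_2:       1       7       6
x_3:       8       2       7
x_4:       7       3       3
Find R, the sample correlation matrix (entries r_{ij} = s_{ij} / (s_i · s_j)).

Step 1 — column means:
  mean(A) = (5 + 1 + 8 + 7) / 4 = 21/4 = 5.25
  mean(B) = (8 + 7 + 2 + 3) / 4 = 20/4 = 5
  mean(C) = (5 + 6 + 7 + 3) / 4 = 21/4 = 5.25

Step 2 — sample variances and covariances s[i,j] = (1/(n-1)) · Σ_k (x_{k,i} - mean_i) · (x_{k,j} - mean_j), with n-1 = 3:
  s[A,A] = ((-0.25)·(-0.25) + (-4.25)·(-4.25) + (2.75)·(2.75) + (1.75)·(1.75)) / 3 = 28.75/3 = 9.5833
  s[A,B] = ((-0.25)·(3) + (-4.25)·(2) + (2.75)·(-3) + (1.75)·(-2)) / 3 = -21/3 = -7
  s[A,C] = ((-0.25)·(-0.25) + (-4.25)·(0.75) + (2.75)·(1.75) + (1.75)·(-2.25)) / 3 = -2.25/3 = -0.75
  s[B,B] = ((3)·(3) + (2)·(2) + (-3)·(-3) + (-2)·(-2)) / 3 = 26/3 = 8.6667
  s[B,C] = ((3)·(-0.25) + (2)·(0.75) + (-3)·(1.75) + (-2)·(-2.25)) / 3 = 0/3 = 0
  s[C,C] = ((-0.25)·(-0.25) + (0.75)·(0.75) + (1.75)·(1.75) + (-2.25)·(-2.25)) / 3 = 8.75/3 = 2.9167
  Sample standard deviations s_i = √(s[i,i]):
  s(A) = √(9.5833) = 3.0957
  s(B) = √(8.6667) = 2.9439
  s(C) = √(2.9167) = 1.7078

Step 3 — r_{ij} = s_{ij} / (s_i · s_j):
  r[A,A] = 1 (diagonal).
  r[A,B] = -7 / (3.0957 · 2.9439) = -7 / 9.1135 = -0.7681
  r[A,C] = -0.75 / (3.0957 · 1.7078) = -0.75 / 5.2869 = -0.1419
  r[B,B] = 1 (diagonal).
  r[B,C] = 0 / (2.9439 · 1.7078) = 0 / 5.0277 = 0
  r[C,C] = 1 (diagonal).

R is symmetric with unit diagonal. Assembling:

R = [[1, -0.7681, -0.1419],
 [-0.7681, 1, 0],
 [-0.1419, 0, 1]]


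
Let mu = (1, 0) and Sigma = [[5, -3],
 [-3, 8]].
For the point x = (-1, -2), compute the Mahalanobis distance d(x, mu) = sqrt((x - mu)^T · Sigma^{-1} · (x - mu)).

Step 1 — centre the observation: (x - mu) = (-2, -2).

Step 2 — invert Sigma. det(Sigma) = 5·8 - (-3)² = 31.
  Sigma^{-1} = (1/det) · [[d, -b], [-b, a]] = [[0.2581, 0.0968],
 [0.0968, 0.1613]].

Step 3 — form the quadratic (x - mu)^T · Sigma^{-1} · (x - mu):
  Sigma^{-1} · (x - mu) = (-0.7097, -0.5161).
  (x - mu)^T · [Sigma^{-1} · (x - mu)] = (-2)·(-0.7097) + (-2)·(-0.5161) = 2.4516.

Step 4 — take square root: d = √(2.4516) ≈ 1.5658.

d(x, mu) = √(2.4516) ≈ 1.5658


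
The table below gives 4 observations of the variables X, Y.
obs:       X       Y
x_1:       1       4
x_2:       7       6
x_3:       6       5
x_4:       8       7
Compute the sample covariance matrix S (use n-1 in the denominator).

Step 1 — column means:
  mean(X) = (1 + 7 + 6 + 8) / 4 = 22/4 = 5.5
  mean(Y) = (4 + 6 + 5 + 7) / 4 = 22/4 = 5.5

Step 2 — sample covariance S[i,j] = (1/(n-1)) · Σ_k (x_{k,i} - mean_i) · (x_{k,j} - mean_j), with n-1 = 3.
  S[X,X] = ((-4.5)·(-4.5) + (1.5)·(1.5) + (0.5)·(0.5) + (2.5)·(2.5)) / 3 = 29/3 = 9.6667
  S[X,Y] = ((-4.5)·(-1.5) + (1.5)·(0.5) + (0.5)·(-0.5) + (2.5)·(1.5)) / 3 = 11/3 = 3.6667
  S[Y,Y] = ((-1.5)·(-1.5) + (0.5)·(0.5) + (-0.5)·(-0.5) + (1.5)·(1.5)) / 3 = 5/3 = 1.6667

S is symmetric (S[j,i] = S[i,j]). Assembling:

S = [[9.6667, 3.6667],
 [3.6667, 1.6667]]


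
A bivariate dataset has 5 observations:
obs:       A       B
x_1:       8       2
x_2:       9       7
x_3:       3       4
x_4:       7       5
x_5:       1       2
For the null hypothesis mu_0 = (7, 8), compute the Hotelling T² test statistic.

Step 1 — sample mean vector:
  mean(A) = (8 + 9 + 3 + 7 + 1) / 5 = 28/5 = 5.6
  mean(B) = (2 + 7 + 4 + 5 + 2) / 5 = 20/5 = 4
  x̄ = (5.6, 4),  deviation x̄ - mu_0 = (5.6, 4) - (7, 8) = (-1.4, -4).

Step 2 — sample covariance matrix, S[i,j] = (1/(n-1)) · Σ_k (x_{k,i} - mean_i) · (x_{k,j} - mean_j), divisor n-1 = 4:
  S[A,A] = ((2.4)·(2.4) + (3.4)·(3.4) + (-2.6)·(-2.6) + (1.4)·(1.4) + (-4.6)·(-4.6)) / 4 = 47.2/4 = 11.8
  S[A,B] = ((2.4)·(-2) + (3.4)·(3) + (-2.6)·(0) + (1.4)·(1) + (-4.6)·(-2)) / 4 = 16/4 = 4
  S[B,B] = ((-2)·(-2) + (3)·(3) + (0)·(0) + (1)·(1) + (-2)·(-2)) / 4 = 18/4 = 4.5
  S = [[11.8, 4],
 [4, 4.5]].

Step 3 — invert S. det(S) = 11.8·4.5 - (4)² = 37.1.
  S^{-1} = (1/det) · [[d, -b], [-b, a]] = [[0.1213, -0.1078],
 [-0.1078, 0.3181]].

Step 4 — quadratic form (x̄ - mu_0)^T · S^{-1} · (x̄ - mu_0):
  S^{-1} · (x̄ - mu_0) = (0.2615, -1.1213),
  (x̄ - mu_0)^T · [...] = (-1.4)·(0.2615) + (-4)·(-1.1213) = 4.1191.

Step 5 — scale by n: T² = 5 · 4.1191 = 20.5957.

T² ≈ 20.5957


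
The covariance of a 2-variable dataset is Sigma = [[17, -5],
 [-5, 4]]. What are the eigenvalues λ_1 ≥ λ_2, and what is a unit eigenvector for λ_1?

Step 1 — characteristic polynomial of 2×2 Sigma:
  det(Sigma - λI) = λ² - trace · λ + det = 0.
  trace = 17 + 4 = 21, det = 17·4 - (-5)² = 43.
Step 2 — discriminant:
  Δ = trace² - 4·det = 441 - 172 = 269.
Step 3 — eigenvalues:
  λ = (trace ± √Δ)/2 = (21 ± 16.4012)/2,
  λ_1 = 18.7006,  λ_2 = 2.2994.

Step 4 — unit eigenvector for λ_1: solve (Sigma - λ_1 I)v = 0. First row:
  (17 - 18.7006)·v_x + (-5)·v_y = 0, i.e. (-1.7006)·v_x + (-5)·v_y = 0,
  so v ∝ (b, λ_1 - a) = (-5, 1.7006); multiply by -1 so the first entry is positive: u = (5, -1.7006).
  ||u|| = √((5)² + (-1.7006)²) = √(27.8921) ≈ 5.2813,
  v_1 = u/||u|| ≈ (0.9467, -0.322) (||v_1|| = 1).

λ_1 = 18.7006,  λ_2 = 2.2994;  v_1 ≈ (0.9467, -0.322)


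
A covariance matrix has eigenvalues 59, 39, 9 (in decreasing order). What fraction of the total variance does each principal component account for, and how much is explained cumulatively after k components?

Step 1 — total variance = trace(Sigma) = Σ λ_i = 59 + 39 + 9 = 107.

Step 2 — fraction explained by component i = λ_i / Σ λ:
  PC1: 59/107 = 0.5514
  PC2: 39/107 = 0.3645
  PC3: 9/107 = 0.0841

Step 3 — cumulative fraction after k components = (λ_1 + ... + λ_k) / Σ λ:
  k = 1: 59/107 = 0.5514
  k = 2: (59 + 39)/107 = 98/107 = 0.9159
  k = 3: (59 + 39 + 9)/107 = 107/107 = 1

Summary (fraction, with percent):

explained: PC1 0.5514 (55.14%), PC2 0.3645 (36.45%), PC3 0.0841 (8.41%);  cumulative: 0.5514, 0.9159, 1


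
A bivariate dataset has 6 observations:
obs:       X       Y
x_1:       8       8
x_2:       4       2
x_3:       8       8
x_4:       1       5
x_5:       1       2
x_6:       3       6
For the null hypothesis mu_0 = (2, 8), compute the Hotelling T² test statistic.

Step 1 — sample mean vector:
  mean(X) = (8 + 4 + 8 + 1 + 1 + 3) / 6 = 25/6 = 4.1667
  mean(Y) = (8 + 2 + 8 + 5 + 2 + 6) / 6 = 31/6 = 5.1667
  x̄ = (4.1667, 5.1667),  deviation x̄ - mu_0 = (4.1667, 5.1667) - (2, 8) = (2.1667, -2.8333).

Step 2 — sample covariance matrix, S[i,j] = (1/(n-1)) · Σ_k (x_{k,i} - mean_i) · (x_{k,j} - mean_j), divisor n-1 = 5:
  S[X,X] = ((3.8333)·(3.8333) + (-0.1667)·(-0.1667) + (3.8333)·(3.8333) + (-3.1667)·(-3.1667) + (-3.1667)·(-3.1667) + (-1.1667)·(-1.1667)) / 5 = 50.8333/5 = 10.1667
  S[X,Y] = ((3.8333)·(2.8333) + (-0.1667)·(-3.1667) + (3.8333)·(2.8333) + (-3.1667)·(-0.1667) + (-3.1667)·(-3.1667) + (-1.1667)·(0.8333)) / 5 = 31.8333/5 = 6.3667
  S[Y,Y] = ((2.8333)·(2.8333) + (-3.1667)·(-3.1667) + (2.8333)·(2.8333) + (-0.1667)·(-0.1667) + (-3.1667)·(-3.1667) + (0.8333)·(0.8333)) / 5 = 36.8333/5 = 7.3667
  S = [[10.1667, 6.3667],
 [6.3667, 7.3667]].

Step 3 — invert S. det(S) = 10.1667·7.3667 - (6.3667)² = 34.36.
  S^{-1} = (1/det) · [[d, -b], [-b, a]] = [[0.2144, -0.1853],
 [-0.1853, 0.2959]].

Step 4 — quadratic form (x̄ - mu_0)^T · S^{-1} · (x̄ - mu_0):
  S^{-1} · (x̄ - mu_0) = (0.9895, -1.2398),
  (x̄ - mu_0)^T · [...] = (2.1667)·(0.9895) + (-2.8333)·(-1.2398) = 5.6568.

Step 5 — scale by n: T² = 6 · 5.6568 = 33.9406.

T² ≈ 33.9406


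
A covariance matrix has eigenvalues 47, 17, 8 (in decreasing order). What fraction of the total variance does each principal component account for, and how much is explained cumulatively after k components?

Step 1 — total variance = trace(Sigma) = Σ λ_i = 47 + 17 + 8 = 72.

Step 2 — fraction explained by component i = λ_i / Σ λ:
  PC1: 47/72 = 0.6528
  PC2: 17/72 = 0.2361
  PC3: 8/72 = 0.1111

Step 3 — cumulative fraction after k components = (λ_1 + ... + λ_k) / Σ λ:
  k = 1: 47/72 = 0.6528
  k = 2: (47 + 17)/72 = 64/72 = 0.8889
  k = 3: (47 + 17 + 8)/72 = 72/72 = 1

Summary (fraction, with percent):

explained: PC1 0.6528 (65.28%), PC2 0.2361 (23.61%), PC3 0.1111 (11.11%);  cumulative: 0.6528, 0.8889, 1


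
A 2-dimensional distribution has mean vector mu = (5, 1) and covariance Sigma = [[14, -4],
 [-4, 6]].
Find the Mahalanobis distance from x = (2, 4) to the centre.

Step 1 — centre the observation: (x - mu) = (-3, 3).

Step 2 — invert Sigma. det(Sigma) = 14·6 - (-4)² = 68.
  Sigma^{-1} = (1/det) · [[d, -b], [-b, a]] = [[0.0882, 0.0588],
 [0.0588, 0.2059]].

Step 3 — form the quadratic (x - mu)^T · Sigma^{-1} · (x - mu):
  Sigma^{-1} · (x - mu) = (-0.0882, 0.4412).
  (x - mu)^T · [Sigma^{-1} · (x - mu)] = (-3)·(-0.0882) + (3)·(0.4412) = 1.5882.

Step 4 — take square root: d = √(1.5882) ≈ 1.2603.

d(x, mu) = √(1.5882) ≈ 1.2603
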